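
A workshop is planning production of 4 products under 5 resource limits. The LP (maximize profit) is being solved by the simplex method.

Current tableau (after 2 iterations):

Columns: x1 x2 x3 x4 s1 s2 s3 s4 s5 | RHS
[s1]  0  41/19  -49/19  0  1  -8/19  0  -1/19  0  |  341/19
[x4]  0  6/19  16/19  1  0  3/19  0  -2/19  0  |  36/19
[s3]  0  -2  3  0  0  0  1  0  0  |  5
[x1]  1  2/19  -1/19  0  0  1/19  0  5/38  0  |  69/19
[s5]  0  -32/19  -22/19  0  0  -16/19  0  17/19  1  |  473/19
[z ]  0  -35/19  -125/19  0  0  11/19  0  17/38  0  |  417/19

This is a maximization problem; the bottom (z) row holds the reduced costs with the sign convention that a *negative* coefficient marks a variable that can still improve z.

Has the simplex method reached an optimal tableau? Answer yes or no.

Column x2 has objective-row coefficient -35/19, which is negative; an improving pivot exists, so not yet optimal.

no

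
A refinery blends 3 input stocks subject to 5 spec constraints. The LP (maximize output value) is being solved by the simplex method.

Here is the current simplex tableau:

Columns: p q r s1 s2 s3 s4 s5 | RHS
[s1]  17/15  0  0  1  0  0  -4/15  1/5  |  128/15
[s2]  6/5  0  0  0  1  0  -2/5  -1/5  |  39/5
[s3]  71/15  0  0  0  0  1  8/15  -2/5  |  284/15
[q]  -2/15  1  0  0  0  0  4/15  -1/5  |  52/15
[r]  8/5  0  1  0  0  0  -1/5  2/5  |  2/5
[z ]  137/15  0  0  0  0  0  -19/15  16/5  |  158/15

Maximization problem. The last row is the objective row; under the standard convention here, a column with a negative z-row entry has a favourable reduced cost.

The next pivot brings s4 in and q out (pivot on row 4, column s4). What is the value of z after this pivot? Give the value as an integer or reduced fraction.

27

Minimum ratio for s4: (52/15)/(4/15) = 13.
z changes by −(z-row coeff of s4)·ratio = −(-19/15)·13 = 247/15.
New z = 158/15 + (247/15) = 27.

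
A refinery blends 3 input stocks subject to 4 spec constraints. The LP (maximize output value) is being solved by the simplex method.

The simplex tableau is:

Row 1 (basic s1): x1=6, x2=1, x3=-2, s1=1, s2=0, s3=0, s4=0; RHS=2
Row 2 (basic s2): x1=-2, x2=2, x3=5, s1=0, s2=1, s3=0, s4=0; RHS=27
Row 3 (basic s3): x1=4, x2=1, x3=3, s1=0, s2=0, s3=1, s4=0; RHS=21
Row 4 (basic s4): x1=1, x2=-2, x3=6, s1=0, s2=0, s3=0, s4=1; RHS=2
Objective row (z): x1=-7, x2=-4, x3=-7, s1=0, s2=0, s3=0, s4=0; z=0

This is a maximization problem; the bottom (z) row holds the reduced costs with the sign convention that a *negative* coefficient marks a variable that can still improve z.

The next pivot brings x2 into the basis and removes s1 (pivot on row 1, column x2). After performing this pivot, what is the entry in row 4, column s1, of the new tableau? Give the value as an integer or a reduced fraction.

Pivot element is row 1, column x2: 1.
Normalize row 1: new (row 1, s1) = 1/1 = 1.
row 4 ← row 4 − (-2)·(new row 1): 0 − (-2)·1 = 2.

2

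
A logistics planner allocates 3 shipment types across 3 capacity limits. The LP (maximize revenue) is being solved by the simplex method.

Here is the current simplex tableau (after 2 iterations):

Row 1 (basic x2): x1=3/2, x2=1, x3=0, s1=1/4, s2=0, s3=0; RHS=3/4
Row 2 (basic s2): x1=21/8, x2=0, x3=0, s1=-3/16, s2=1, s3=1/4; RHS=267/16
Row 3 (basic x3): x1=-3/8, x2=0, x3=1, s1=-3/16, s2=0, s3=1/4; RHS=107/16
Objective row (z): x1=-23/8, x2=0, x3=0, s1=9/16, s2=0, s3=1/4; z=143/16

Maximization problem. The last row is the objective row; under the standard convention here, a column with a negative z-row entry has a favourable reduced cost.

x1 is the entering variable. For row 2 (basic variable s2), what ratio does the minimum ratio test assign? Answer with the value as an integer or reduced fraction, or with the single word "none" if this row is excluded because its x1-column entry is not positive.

Ratio = RHS / (x1 entry) = (267/16) / (21/8) = 89/14.

89/14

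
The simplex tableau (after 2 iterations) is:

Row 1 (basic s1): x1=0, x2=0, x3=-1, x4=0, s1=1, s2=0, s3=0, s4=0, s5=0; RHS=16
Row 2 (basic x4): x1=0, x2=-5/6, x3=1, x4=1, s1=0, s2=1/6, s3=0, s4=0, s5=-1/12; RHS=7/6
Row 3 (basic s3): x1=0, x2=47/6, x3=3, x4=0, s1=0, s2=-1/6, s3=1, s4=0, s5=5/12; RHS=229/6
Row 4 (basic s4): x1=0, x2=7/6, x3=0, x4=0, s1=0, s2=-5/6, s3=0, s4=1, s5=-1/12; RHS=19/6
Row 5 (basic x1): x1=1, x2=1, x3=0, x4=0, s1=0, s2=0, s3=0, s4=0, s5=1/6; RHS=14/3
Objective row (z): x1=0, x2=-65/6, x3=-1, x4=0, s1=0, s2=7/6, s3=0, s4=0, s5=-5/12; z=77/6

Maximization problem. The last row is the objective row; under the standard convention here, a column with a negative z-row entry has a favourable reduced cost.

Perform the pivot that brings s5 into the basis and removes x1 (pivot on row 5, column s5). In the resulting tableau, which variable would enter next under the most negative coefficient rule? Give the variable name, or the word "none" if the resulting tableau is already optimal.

x2

Pivot element 1/6. New z-row = old z-row − (-5/12)·(row 5/(1/6)).
Updated z-row coefficients: x1: 5/2, x2: -25/3, x3: -1, x4: 0, s1: 0, s2: 7/6, s3: 0, s4: 0, s5: 0.
The most negative is -25/3 in column x2, so x2 would enter next.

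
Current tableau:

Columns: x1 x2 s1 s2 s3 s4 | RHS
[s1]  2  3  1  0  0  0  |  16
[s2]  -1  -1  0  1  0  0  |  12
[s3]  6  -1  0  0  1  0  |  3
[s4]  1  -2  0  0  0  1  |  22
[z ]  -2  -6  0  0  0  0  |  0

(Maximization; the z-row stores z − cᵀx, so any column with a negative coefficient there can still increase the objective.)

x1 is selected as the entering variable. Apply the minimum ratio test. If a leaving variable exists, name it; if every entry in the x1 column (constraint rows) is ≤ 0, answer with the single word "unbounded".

s3

Ratios: row 1 (s1): 16/2 = 8; row 2 (s2): entry -1 ≤ 0, skip; row 3 (s3): 3/6 = 1/2; row 4 (s4): 22/1 = 22.
Minimum ratio is in the s3 row, so s3 leaves.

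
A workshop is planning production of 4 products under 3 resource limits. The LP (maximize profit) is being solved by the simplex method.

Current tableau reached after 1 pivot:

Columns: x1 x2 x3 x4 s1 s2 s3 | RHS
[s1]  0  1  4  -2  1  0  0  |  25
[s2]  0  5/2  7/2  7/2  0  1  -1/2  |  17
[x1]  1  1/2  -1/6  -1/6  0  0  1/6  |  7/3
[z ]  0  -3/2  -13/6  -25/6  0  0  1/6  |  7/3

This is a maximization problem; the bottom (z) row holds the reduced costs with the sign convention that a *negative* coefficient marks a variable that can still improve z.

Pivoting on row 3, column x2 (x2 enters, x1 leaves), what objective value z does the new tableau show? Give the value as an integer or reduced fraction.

28/3

Minimum ratio for x2: (7/3)/(1/2) = 14/3.
z changes by −(z-row coeff of x2)·ratio = −(-3/2)·(14/3) = 7.
New z = 7/3 + 7 = 28/3.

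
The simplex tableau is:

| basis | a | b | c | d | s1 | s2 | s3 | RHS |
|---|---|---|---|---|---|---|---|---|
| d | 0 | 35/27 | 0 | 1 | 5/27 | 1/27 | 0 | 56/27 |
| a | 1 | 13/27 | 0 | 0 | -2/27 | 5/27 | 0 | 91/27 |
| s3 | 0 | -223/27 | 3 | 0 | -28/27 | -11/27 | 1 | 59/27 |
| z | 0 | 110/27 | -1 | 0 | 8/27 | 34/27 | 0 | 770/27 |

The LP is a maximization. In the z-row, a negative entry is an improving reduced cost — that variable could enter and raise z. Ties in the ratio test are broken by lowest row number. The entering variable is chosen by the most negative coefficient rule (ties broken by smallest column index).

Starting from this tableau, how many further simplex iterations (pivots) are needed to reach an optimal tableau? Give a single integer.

2

pivot: c in, s3 out → z = 2369/81
pivot: s1 in, d out → z = 149/5
No improving column remains; optimal.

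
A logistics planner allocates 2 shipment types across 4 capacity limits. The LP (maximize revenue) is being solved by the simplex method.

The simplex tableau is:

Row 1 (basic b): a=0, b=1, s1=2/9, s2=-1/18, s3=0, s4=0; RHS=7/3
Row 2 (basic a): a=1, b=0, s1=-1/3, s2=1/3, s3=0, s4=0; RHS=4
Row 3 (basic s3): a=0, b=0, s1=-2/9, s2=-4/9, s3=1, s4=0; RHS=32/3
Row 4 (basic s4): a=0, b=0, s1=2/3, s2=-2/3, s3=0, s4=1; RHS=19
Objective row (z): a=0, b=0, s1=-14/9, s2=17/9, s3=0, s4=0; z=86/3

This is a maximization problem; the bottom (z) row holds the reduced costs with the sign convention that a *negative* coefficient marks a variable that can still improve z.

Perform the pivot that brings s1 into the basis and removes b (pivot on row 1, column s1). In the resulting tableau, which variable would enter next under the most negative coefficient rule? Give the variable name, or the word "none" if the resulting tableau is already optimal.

Pivot element 2/9. New z-row = old z-row − (-14/9)·(row 1/(2/9)).
Updated z-row coefficients: a: 0, b: 7, s1: 0, s2: 3/2, s3: 0, s4: 0.
No coefficient is strictly negative; the tableau after this pivot is optimal.

none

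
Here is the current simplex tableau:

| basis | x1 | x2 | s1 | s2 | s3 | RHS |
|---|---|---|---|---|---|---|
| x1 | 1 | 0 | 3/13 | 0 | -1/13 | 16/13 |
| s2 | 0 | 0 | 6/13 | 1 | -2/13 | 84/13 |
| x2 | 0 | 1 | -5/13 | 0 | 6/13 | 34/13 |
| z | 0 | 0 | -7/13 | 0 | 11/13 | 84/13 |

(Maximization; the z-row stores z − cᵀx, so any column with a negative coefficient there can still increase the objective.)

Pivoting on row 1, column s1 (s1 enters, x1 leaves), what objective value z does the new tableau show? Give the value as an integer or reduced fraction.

28/3

Minimum ratio for s1: (16/13)/(3/13) = 16/3.
z changes by −(z-row coeff of s1)·ratio = −(-7/13)·(16/3) = 112/39.
New z = 84/13 + (112/39) = 28/3.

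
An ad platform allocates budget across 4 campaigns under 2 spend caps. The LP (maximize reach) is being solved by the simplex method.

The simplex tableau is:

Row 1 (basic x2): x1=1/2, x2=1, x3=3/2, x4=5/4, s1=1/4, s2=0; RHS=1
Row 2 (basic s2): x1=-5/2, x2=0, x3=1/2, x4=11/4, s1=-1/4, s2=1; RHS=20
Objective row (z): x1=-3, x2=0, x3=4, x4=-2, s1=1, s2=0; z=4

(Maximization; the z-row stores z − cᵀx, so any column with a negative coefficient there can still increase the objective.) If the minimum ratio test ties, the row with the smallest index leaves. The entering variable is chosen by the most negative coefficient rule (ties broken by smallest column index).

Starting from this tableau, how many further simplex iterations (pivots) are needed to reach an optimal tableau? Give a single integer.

1

pivot: x1 in, x2 out → z = 10
No improving column remains; optimal.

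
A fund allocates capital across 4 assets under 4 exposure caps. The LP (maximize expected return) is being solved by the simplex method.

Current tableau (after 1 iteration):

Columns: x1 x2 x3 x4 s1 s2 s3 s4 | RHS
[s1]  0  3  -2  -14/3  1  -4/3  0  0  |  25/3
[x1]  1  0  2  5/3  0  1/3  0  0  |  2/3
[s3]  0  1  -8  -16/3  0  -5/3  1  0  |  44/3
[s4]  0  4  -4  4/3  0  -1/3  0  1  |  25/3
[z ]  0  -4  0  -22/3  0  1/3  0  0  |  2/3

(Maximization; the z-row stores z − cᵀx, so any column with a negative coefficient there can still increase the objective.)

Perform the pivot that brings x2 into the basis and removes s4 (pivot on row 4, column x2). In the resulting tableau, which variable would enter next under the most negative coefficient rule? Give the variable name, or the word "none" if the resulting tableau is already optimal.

x4

Pivot element 4. New z-row = old z-row − (-4)·(row 4/4).
Updated z-row coefficients: x1: 0, x2: 0, x3: -4, x4: -6, s1: 0, s2: 0, s3: 0, s4: 1.
The most negative is -6 in column x4, so x4 would enter next.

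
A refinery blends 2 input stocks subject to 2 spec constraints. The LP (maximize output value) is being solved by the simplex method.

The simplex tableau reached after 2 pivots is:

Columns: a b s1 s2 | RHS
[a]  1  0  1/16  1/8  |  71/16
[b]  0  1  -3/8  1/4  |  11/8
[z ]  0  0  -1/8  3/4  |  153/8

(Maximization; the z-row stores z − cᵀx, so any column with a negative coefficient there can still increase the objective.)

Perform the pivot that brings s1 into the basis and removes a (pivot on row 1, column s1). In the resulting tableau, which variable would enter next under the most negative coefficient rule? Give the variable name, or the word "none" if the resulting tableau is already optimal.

Pivot element 1/16. New z-row = old z-row − (-1/8)·(row 1/(1/16)).
Updated z-row coefficients: a: 2, b: 0, s1: 0, s2: 1.
No coefficient is strictly negative; the tableau after this pivot is optimal.

none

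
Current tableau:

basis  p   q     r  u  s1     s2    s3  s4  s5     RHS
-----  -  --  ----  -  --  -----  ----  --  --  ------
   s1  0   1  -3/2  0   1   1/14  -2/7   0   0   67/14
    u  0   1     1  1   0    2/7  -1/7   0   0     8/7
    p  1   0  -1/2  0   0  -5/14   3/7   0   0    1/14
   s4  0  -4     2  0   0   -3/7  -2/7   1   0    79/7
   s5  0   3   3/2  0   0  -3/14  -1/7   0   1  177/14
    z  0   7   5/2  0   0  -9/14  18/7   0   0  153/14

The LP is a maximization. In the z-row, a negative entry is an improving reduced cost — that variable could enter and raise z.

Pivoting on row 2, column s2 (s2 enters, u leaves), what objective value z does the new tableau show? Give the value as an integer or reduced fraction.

Minimum ratio for s2: (8/7)/(2/7) = 4.
z changes by −(z-row coeff of s2)·ratio = −(-9/14)·4 = 18/7.
New z = 153/14 + (18/7) = 27/2.

27/2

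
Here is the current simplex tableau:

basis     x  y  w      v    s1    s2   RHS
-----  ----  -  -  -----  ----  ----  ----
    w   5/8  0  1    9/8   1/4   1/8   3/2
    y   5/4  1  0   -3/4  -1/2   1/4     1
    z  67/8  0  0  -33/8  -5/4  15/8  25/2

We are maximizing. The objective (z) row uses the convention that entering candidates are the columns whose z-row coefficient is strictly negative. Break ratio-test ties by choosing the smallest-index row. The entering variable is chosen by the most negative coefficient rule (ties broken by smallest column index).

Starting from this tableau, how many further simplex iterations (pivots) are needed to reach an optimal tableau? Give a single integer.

pivot: v in, w out → z = 18
pivot: s1 in, v out → z = 20
No improving column remains; optimal.

2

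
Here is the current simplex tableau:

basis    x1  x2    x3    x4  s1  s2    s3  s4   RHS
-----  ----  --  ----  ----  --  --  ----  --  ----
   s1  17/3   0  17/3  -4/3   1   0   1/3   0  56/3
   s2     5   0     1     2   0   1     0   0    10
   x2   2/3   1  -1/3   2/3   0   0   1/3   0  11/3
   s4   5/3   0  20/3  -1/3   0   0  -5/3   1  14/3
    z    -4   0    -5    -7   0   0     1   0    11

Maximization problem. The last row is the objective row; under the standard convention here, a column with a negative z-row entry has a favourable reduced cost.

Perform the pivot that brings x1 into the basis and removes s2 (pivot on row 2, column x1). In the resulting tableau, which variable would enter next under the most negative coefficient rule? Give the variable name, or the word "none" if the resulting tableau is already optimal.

Pivot element 5. New z-row = old z-row − (-4)·(row 2/5).
Updated z-row coefficients: x1: 0, x2: 0, x3: -21/5, x4: -27/5, s1: 0, s2: 4/5, s3: 1, s4: 0.
The most negative is -27/5 in column x4, so x4 would enter next.

x4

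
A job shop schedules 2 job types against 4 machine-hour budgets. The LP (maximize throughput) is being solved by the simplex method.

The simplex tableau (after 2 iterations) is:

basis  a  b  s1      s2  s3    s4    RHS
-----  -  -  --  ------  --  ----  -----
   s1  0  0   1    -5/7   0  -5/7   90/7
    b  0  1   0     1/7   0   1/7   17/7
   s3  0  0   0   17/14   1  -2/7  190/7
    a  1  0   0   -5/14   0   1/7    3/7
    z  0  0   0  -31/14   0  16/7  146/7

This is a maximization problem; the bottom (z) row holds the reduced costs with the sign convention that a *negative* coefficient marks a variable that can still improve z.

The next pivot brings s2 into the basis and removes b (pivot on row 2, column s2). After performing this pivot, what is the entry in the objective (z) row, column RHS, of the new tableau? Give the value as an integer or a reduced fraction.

Pivot element is row 2, column s2: 1/7.
Normalize row 2: new (row 2, RHS) = (17/7)/(1/7) = 17.
z-row ← z-row − (-31/14)·(new row 2): 146/7 − (-31/14)·17 = 117/2.

117/2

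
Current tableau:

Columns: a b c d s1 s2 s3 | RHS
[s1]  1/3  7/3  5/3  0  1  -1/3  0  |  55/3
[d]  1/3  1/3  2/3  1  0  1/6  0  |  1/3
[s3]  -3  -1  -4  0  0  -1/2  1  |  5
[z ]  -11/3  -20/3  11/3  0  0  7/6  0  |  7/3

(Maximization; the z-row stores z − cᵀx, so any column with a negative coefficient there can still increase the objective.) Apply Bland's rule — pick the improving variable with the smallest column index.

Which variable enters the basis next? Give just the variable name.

Objective-row coefficients: a: -11/3, b: -20/3, c: 11/3, d: 0, s1: 0, s2: 7/6, s3: 0.
Improving columns: a, b. Bland's rule picks the smallest column index → a.

a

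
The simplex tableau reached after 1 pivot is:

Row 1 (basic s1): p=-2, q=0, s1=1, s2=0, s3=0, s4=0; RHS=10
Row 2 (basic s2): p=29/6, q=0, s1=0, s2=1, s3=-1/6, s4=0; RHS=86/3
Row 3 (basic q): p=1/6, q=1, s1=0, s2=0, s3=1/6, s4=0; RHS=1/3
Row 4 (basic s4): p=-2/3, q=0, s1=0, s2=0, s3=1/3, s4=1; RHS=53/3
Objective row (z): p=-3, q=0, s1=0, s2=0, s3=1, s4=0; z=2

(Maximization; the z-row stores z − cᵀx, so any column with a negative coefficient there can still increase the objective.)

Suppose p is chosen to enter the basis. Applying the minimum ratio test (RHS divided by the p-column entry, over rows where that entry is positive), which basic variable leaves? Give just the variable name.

Ratios: row 1 (s1): entry -2 ≤ 0, skip; row 2 (s2): (86/3)/(29/6) = 172/29; row 3 (q): (1/3)/(1/6) = 2; row 4 (s4): entry -2/3 ≤ 0, skip.
Minimum ratio 2 is in the q row, so q leaves.

q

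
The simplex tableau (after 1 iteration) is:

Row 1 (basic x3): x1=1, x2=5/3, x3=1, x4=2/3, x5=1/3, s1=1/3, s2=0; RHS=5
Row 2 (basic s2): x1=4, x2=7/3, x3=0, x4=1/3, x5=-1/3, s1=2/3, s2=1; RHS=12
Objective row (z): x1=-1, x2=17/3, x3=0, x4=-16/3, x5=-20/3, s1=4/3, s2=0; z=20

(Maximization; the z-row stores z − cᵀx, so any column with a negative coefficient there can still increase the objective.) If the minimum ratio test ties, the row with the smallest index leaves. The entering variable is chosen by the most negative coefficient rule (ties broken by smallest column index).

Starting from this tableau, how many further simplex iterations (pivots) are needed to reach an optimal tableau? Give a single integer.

1

pivot: x5 in, x3 out → z = 120
No improving column remains; optimal.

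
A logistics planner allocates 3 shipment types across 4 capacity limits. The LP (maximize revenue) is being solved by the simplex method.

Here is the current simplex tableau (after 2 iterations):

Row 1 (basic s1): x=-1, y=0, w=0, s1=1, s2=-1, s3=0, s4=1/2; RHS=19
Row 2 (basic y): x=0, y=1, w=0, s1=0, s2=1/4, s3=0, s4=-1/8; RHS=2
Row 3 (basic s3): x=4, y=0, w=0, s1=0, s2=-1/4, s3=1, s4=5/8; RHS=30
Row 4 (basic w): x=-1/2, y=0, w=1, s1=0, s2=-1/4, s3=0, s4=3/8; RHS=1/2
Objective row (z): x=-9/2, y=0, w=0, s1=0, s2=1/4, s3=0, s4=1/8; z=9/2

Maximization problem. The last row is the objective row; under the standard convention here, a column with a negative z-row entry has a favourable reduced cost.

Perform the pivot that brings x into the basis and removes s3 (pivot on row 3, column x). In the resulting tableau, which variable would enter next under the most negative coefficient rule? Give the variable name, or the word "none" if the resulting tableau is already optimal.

s2

Pivot element 4. New z-row = old z-row − (-9/2)·(row 3/4).
Updated z-row coefficients: x: 0, y: 0, w: 0, s1: 0, s2: -1/32, s3: 9/8, s4: 53/64.
The most negative is -1/32 in column s2, so s2 would enter next.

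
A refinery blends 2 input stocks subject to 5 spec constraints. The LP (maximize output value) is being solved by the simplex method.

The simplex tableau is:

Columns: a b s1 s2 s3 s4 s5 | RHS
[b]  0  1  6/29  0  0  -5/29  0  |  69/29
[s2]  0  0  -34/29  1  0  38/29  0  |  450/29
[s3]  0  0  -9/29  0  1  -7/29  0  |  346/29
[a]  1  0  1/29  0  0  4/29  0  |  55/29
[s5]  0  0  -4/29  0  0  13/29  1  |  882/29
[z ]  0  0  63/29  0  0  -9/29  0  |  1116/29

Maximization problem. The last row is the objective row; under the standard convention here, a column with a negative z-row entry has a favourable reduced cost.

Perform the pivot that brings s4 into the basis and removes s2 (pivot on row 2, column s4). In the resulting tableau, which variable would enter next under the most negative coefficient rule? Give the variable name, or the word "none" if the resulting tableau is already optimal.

Pivot element 38/29. New z-row = old z-row − (-9/29)·(row 2/(38/29)).
Updated z-row coefficients: a: 0, b: 0, s1: 36/19, s2: 9/38, s3: 0, s4: 0, s5: 0.
No coefficient is strictly negative; the tableau after this pivot is optimal.

none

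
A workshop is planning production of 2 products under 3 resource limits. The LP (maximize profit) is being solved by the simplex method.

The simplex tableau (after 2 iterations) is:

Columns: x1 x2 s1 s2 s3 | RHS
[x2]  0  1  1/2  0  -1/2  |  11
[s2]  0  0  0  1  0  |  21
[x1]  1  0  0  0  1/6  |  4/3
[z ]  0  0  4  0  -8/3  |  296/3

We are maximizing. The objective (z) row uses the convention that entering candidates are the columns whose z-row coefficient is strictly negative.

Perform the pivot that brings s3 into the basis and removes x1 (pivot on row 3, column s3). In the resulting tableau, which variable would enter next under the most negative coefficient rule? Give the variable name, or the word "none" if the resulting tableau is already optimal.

Pivot element 1/6. New z-row = old z-row − (-8/3)·(row 3/(1/6)).
Updated z-row coefficients: x1: 16, x2: 0, s1: 4, s2: 0, s3: 0.
No coefficient is strictly negative; the tableau after this pivot is optimal.

none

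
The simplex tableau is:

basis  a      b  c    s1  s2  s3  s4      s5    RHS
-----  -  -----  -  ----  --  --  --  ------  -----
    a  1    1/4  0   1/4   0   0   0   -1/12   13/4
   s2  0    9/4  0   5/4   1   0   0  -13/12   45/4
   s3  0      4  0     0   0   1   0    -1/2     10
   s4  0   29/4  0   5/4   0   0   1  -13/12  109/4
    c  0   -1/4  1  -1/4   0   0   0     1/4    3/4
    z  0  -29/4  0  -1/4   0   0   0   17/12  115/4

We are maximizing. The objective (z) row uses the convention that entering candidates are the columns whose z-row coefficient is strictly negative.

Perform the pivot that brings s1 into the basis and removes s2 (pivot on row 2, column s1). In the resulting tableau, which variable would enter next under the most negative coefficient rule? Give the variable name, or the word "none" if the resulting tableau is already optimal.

b

Pivot element 5/4. New z-row = old z-row − (-1/4)·(row 2/(5/4)).
Updated z-row coefficients: a: 0, b: -34/5, c: 0, s1: 0, s2: 1/5, s3: 0, s4: 0, s5: 6/5.
The most negative is -34/5 in column b, so b would enter next.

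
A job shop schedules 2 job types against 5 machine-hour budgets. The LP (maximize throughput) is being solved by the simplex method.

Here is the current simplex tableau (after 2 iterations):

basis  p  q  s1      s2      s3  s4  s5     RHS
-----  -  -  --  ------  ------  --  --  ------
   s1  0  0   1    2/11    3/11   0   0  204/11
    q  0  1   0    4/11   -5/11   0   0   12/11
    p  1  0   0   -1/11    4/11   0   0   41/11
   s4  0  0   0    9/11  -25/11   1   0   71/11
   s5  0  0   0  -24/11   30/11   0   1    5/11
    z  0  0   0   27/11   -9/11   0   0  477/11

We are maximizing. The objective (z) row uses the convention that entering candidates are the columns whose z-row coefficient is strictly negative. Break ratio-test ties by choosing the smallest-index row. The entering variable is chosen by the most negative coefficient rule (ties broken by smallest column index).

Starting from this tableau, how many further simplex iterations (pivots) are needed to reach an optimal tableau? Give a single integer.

pivot: s3 in, s5 out → z = 87/2
No improving column remains; optimal.

1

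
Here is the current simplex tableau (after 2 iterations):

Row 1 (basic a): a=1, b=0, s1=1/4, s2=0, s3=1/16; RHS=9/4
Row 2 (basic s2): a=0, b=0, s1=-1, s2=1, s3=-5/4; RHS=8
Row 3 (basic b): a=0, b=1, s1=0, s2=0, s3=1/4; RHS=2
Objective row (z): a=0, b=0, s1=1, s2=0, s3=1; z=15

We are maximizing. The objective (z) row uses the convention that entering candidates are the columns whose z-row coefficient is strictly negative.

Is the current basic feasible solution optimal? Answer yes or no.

yes

No objective-row coefficient is strictly negative, so no entering variable exists; the tableau is optimal.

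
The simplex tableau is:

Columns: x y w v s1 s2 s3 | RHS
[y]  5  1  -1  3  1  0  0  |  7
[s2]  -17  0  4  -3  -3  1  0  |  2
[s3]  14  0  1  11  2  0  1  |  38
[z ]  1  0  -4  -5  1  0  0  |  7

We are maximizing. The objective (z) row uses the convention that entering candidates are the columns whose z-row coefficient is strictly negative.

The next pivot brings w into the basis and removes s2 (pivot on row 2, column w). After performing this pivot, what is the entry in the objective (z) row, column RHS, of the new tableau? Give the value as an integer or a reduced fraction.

Pivot element is row 2, column w: 4.
Normalize row 2: new (row 2, RHS) = 2/4 = 1/2.
z-row ← z-row − (-4)·(new row 2): 7 − (-4)·(1/2) = 9.

9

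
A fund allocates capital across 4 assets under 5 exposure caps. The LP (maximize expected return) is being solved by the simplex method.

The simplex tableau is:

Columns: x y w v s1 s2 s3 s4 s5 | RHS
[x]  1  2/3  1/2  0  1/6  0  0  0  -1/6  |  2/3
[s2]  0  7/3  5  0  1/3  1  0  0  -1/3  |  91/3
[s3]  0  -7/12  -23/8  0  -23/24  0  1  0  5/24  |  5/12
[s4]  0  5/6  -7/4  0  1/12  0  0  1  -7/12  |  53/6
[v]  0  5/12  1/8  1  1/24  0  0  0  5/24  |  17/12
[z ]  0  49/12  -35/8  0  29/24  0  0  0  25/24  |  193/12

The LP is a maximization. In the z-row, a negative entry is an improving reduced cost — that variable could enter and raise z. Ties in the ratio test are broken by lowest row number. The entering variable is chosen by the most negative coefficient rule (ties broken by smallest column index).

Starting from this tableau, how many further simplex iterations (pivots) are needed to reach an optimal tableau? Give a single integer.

2

pivot: w in, x out → z = 263/12
pivot: s5 in, v out → z = 24
No improving column remains; optimal.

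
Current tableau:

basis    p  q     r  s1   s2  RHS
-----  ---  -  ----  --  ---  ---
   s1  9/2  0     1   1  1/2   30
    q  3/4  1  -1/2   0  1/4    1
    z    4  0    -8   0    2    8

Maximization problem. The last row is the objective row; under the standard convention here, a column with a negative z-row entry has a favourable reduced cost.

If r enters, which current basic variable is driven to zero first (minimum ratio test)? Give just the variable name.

Ratios: row 1 (s1): 30/1 = 30; row 2 (q): entry -1/2 ≤ 0, skip.
Minimum ratio 30 is in the s1 row, so s1 leaves.

s1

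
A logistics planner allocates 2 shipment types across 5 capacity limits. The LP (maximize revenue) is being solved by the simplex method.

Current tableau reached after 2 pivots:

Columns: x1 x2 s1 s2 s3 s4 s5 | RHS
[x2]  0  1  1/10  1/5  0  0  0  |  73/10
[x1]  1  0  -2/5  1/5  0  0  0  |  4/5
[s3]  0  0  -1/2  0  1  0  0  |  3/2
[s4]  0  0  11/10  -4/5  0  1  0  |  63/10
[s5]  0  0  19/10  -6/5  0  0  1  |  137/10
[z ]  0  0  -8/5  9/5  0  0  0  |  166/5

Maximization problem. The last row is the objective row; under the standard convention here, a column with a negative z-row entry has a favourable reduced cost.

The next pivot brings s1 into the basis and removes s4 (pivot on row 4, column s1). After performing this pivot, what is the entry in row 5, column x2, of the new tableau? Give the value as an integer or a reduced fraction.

0

Pivot element is row 4, column s1: 11/10.
Normalize row 4: new (row 4, x2) = 0/(11/10) = 0.
row 5 ← row 5 − (19/10)·(new row 4): 0 − (19/10)·0 = 0.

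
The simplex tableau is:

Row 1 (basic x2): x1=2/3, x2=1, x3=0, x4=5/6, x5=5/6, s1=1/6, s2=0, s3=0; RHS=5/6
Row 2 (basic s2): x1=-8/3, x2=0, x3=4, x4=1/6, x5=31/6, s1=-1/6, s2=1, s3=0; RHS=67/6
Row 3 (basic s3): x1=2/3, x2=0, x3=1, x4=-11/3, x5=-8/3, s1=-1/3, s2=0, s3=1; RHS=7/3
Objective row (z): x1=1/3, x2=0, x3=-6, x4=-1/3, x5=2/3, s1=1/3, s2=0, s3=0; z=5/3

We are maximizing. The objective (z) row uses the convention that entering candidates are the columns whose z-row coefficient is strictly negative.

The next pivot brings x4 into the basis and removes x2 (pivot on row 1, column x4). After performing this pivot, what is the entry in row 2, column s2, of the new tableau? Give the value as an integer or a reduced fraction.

Pivot element is row 1, column x4: 5/6.
Normalize row 1: new (row 1, s2) = 0/(5/6) = 0.
row 2 ← row 2 − (1/6)·(new row 1): 1 − (1/6)·0 = 1.

1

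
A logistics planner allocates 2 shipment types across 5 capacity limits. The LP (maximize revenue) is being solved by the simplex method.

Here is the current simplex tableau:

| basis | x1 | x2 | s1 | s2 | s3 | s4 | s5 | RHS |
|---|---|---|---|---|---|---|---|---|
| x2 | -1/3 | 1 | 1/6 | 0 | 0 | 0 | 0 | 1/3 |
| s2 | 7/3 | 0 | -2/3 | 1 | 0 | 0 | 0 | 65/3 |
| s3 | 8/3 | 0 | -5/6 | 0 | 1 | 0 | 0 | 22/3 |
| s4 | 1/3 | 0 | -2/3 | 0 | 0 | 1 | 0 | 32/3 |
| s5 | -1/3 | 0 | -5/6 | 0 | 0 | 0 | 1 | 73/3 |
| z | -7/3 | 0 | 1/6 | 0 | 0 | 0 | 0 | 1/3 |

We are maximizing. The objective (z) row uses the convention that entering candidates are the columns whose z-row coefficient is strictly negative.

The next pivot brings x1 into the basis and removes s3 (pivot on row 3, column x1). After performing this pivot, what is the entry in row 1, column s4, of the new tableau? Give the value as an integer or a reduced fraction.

Pivot element is row 3, column x1: 8/3.
Normalize row 3: new (row 3, s4) = 0/(8/3) = 0.
row 1 ← row 1 − (-1/3)·(new row 3): 0 − (-1/3)·0 = 0.

0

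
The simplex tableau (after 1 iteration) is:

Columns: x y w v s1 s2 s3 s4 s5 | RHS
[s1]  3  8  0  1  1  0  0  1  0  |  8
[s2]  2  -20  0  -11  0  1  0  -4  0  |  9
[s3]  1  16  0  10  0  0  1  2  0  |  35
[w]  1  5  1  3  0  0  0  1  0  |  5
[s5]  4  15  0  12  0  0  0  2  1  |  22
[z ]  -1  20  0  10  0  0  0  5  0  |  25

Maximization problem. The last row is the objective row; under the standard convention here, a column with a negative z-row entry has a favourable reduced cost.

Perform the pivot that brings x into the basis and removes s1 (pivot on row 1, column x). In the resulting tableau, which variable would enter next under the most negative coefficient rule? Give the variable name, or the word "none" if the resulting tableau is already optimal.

Pivot element 3. New z-row = old z-row − (-1)·(row 1/3).
Updated z-row coefficients: x: 0, y: 68/3, w: 0, v: 31/3, s1: 1/3, s2: 0, s3: 0, s4: 16/3, s5: 0.
No coefficient is strictly negative; the tableau after this pivot is optimal.

none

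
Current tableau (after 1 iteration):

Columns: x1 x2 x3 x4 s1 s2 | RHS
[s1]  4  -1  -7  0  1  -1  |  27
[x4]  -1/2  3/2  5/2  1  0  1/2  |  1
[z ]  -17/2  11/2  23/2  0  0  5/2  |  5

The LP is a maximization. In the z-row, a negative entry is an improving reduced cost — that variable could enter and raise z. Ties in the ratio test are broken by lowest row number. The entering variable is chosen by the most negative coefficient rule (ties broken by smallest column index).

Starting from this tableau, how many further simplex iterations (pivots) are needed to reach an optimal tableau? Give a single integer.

pivot: x1 in, s1 out → z = 499/8
pivot: x3 in, x4 out → z = 929/13
No improving column remains; optimal.

2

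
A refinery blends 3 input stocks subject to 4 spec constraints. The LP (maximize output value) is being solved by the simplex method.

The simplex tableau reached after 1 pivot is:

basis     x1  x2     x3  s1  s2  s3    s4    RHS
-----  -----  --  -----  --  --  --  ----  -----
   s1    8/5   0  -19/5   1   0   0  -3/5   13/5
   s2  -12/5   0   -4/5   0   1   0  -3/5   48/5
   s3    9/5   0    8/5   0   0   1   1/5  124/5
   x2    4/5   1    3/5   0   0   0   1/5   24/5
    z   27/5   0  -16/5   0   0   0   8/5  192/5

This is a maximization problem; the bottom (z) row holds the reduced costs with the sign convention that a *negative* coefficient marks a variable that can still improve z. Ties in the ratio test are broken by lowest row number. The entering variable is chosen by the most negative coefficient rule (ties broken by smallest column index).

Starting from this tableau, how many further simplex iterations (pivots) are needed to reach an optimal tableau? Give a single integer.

1

pivot: x3 in, x2 out → z = 64
No improving column remains; optimal.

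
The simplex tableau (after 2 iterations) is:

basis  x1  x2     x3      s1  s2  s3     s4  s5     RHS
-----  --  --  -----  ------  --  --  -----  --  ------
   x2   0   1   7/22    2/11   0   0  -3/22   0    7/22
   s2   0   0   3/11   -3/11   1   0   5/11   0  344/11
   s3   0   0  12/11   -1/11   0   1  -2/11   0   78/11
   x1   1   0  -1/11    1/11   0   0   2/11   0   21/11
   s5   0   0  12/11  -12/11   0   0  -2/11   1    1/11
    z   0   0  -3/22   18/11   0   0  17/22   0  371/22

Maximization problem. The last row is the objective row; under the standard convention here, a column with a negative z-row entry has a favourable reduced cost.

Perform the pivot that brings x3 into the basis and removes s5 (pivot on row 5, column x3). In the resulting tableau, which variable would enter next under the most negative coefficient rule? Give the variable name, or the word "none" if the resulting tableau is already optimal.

Pivot element 12/11. New z-row = old z-row − (-3/22)·(row 5/(12/11)).
Updated z-row coefficients: x1: 0, x2: 0, x3: 0, s1: 3/2, s2: 0, s3: 0, s4: 3/4, s5: 1/8.
No coefficient is strictly negative; the tableau after this pivot is optimal.

none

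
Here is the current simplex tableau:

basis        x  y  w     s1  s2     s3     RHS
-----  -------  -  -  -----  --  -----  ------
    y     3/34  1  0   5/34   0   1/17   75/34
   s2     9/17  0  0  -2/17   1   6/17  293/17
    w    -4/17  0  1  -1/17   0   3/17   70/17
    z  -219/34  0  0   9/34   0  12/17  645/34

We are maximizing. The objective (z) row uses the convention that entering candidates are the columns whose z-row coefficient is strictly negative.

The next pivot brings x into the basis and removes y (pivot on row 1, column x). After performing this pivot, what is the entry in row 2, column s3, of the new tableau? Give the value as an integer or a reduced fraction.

0

Pivot element is row 1, column x: 3/34.
Normalize row 1: new (row 1, s3) = (1/17)/(3/34) = 2/3.
row 2 ← row 2 − (9/17)·(new row 1): 6/17 − (9/17)·(2/3) = 0.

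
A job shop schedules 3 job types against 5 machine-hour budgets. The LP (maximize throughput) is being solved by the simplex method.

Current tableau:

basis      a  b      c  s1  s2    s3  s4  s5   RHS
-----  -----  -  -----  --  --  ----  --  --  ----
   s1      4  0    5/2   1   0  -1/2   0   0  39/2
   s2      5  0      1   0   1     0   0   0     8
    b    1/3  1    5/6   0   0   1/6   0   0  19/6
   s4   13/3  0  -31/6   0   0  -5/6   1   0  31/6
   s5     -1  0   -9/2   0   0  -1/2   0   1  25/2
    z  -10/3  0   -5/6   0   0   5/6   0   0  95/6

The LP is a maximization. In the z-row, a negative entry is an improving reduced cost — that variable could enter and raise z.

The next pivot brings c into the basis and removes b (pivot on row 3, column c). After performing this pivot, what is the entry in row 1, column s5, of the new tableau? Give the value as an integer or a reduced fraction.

0

Pivot element is row 3, column c: 5/6.
Normalize row 3: new (row 3, s5) = 0/(5/6) = 0.
row 1 ← row 1 − (5/2)·(new row 3): 0 − (5/2)·0 = 0.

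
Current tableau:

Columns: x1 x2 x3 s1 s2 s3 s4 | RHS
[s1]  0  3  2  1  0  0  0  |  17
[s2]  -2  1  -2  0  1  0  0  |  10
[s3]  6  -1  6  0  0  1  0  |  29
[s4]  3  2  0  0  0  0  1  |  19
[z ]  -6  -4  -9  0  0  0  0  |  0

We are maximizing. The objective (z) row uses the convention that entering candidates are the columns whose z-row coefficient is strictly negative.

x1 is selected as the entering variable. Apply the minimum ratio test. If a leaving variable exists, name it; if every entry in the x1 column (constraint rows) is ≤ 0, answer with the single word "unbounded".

Ratios: row 1 (s1): entry 0 ≤ 0, skip; row 2 (s2): entry -2 ≤ 0, skip; row 3 (s3): 29/6 = 29/6; row 4 (s4): 19/3 = 19/3.
Minimum ratio is in the s3 row, so s3 leaves.

s3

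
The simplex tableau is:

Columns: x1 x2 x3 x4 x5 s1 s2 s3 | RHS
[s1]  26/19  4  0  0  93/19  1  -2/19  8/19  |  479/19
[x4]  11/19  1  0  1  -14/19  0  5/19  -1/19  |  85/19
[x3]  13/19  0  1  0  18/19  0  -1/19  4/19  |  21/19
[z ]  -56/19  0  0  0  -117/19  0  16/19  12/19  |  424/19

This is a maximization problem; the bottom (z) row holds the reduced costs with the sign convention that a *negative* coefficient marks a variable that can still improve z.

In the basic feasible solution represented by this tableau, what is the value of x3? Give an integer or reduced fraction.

x3 is basic (row 3); its value is the RHS of that row: 21/19.

21/19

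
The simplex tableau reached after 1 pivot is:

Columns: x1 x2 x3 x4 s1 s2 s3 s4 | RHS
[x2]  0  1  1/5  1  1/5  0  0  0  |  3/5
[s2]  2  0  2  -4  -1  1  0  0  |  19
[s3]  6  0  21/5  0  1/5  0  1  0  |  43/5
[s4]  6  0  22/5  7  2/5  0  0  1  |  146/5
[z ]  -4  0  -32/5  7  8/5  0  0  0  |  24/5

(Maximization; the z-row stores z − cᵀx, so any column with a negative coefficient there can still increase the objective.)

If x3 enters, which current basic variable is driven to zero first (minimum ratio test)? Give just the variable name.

Ratios: row 1 (x2): (3/5)/(1/5) = 3; row 2 (s2): 19/2 = 19/2; row 3 (s3): (43/5)/(21/5) = 43/21; row 4 (s4): (146/5)/(22/5) = 73/11.
Minimum ratio 43/21 is in the s3 row, so s3 leaves.

s3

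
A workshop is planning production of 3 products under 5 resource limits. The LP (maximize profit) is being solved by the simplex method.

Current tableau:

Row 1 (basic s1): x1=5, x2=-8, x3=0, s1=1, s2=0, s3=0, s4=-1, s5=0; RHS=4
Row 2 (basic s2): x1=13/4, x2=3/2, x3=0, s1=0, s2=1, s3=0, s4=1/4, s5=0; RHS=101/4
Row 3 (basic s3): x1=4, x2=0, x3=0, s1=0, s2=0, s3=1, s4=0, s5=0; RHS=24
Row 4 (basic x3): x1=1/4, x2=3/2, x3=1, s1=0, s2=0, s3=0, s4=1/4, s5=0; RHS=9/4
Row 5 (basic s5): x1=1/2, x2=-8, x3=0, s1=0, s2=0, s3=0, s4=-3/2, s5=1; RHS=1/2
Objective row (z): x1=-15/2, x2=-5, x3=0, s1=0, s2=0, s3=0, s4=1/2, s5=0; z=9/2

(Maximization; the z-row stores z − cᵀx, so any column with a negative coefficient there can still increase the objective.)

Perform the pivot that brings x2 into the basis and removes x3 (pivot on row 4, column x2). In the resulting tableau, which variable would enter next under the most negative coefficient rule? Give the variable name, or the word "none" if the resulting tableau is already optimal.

Pivot element 3/2. New z-row = old z-row − (-5)·(row 4/(3/2)).
Updated z-row coefficients: x1: -20/3, x2: 0, x3: 10/3, s1: 0, s2: 0, s3: 0, s4: 4/3, s5: 0.
The most negative is -20/3 in column x1, so x1 would enter next.

x1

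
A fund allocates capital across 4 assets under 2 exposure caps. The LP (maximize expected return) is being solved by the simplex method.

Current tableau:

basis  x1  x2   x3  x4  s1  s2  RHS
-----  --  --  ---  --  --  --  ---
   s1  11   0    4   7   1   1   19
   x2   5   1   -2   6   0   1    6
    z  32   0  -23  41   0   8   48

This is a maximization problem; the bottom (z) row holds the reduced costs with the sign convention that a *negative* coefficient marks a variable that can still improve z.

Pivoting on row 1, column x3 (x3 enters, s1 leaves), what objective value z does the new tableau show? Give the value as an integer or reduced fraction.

Minimum ratio for x3: 19/4 = 19/4.
z changes by −(z-row coeff of x3)·ratio = −(-23)·(19/4) = 437/4.
New z = 48 + (437/4) = 629/4.

629/4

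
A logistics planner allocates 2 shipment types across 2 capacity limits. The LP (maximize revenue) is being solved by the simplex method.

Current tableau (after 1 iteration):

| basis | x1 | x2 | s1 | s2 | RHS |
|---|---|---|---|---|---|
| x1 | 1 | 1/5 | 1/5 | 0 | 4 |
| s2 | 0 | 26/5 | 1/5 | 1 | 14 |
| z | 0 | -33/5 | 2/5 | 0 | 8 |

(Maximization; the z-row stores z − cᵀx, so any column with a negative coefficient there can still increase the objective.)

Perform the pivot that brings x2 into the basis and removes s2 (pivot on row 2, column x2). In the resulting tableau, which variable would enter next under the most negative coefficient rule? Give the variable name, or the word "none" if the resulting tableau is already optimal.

none

Pivot element 26/5. New z-row = old z-row − (-33/5)·(row 2/(26/5)).
Updated z-row coefficients: x1: 0, x2: 0, s1: 17/26, s2: 33/26.
No coefficient is strictly negative; the tableau after this pivot is optimal.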